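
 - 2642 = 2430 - 5072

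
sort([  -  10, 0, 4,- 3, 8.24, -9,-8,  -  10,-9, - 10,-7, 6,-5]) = [-10, - 10,-10,-9, - 9, - 8,-7, -5,-3,0, 4, 6, 8.24] 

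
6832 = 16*427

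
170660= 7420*23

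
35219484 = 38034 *926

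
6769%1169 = 924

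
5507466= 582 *9463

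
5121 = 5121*1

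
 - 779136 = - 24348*32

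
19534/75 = 260  +  34/75=260.45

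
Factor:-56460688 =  - 2^4*53^1 * 139^1* 479^1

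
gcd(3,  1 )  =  1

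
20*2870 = 57400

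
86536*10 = 865360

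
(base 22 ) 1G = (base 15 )28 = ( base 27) 1B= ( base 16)26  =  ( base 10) 38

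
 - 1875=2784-4659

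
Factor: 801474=2^1*3^1*31^2* 139^1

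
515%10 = 5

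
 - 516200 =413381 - 929581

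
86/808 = 43/404 = 0.11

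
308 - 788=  - 480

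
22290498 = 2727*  8174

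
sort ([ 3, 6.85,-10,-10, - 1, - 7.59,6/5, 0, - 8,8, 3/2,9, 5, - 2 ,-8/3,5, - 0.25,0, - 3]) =[ - 10, - 10,-8, - 7.59, - 3, - 8/3, - 2,  -  1, - 0.25, 0,  0,  6/5,  3/2,3, 5, 5,6.85,8,  9 ]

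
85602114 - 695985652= - 610383538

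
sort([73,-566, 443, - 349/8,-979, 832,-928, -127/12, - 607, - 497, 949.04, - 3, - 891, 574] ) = [ - 979, -928, - 891,- 607, - 566, - 497, - 349/8, - 127/12, - 3,73  ,  443, 574, 832, 949.04] 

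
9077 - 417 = 8660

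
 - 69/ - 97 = 69/97  =  0.71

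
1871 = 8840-6969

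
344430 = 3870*89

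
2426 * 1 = 2426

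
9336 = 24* 389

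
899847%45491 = 35518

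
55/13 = 55/13= 4.23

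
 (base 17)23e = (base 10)643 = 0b1010000011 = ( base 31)kn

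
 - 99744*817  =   - 81490848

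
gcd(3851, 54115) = 1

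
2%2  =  0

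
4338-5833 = -1495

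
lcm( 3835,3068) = 15340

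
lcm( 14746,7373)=14746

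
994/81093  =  994/81093 = 0.01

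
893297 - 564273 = 329024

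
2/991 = 2/991 =0.00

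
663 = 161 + 502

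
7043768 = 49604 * 142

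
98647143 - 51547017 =47100126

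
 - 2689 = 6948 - 9637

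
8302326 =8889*934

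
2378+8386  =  10764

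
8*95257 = 762056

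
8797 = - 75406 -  - 84203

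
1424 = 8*178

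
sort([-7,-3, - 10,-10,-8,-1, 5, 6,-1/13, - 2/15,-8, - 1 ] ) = [ - 10,-10, - 8, - 8, - 7, - 3, -1, - 1,  -  2/15,-1/13, 5,6]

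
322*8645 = 2783690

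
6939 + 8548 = 15487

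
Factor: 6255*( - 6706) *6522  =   - 2^2*3^3*5^1 *7^1*139^1*479^1 * 1087^1=- 273572007660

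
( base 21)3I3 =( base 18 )54C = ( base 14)89a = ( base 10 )1704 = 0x6a8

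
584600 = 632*925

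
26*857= 22282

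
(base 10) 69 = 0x45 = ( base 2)1000101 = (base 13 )54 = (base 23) 30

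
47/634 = 47/634 = 0.07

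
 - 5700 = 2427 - 8127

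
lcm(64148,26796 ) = 2116884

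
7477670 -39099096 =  - 31621426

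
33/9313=33/9313 = 0.00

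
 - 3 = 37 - 40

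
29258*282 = 8250756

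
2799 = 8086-5287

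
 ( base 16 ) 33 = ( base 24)23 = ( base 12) 43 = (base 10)51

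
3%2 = 1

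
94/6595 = 94/6595= 0.01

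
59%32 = 27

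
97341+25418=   122759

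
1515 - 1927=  - 412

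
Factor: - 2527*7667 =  - 19374509=- 7^1*11^1* 17^1*19^2*41^1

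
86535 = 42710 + 43825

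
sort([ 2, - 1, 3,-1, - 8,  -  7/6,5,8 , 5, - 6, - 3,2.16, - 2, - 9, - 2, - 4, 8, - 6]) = [ - 9, - 8,-6, - 6 , - 4, - 3,-2, - 2,-7/6, - 1,  -  1, 2, 2.16,3, 5,5 , 8, 8 ]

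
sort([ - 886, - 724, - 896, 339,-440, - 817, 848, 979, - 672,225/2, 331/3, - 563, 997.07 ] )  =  [-896, - 886, - 817,- 724, - 672, - 563,-440, 331/3, 225/2, 339, 848 , 979, 997.07] 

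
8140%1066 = 678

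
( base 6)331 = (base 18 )71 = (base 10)127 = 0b1111111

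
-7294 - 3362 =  - 10656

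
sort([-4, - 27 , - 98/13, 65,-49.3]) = [-49.3,  -  27,- 98/13, - 4, 65]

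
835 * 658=549430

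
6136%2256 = 1624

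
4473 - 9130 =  -4657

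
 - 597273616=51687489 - 648961105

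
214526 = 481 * 446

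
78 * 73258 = 5714124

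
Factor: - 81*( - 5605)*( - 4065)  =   - 1845530325 = - 3^5*5^2*19^1*59^1 * 271^1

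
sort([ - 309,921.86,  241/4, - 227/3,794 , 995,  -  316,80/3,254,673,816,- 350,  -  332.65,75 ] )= [-350, - 332.65, -316, - 309  ,  -  227/3,80/3,241/4,75,254, 673,794,816,921.86, 995 ] 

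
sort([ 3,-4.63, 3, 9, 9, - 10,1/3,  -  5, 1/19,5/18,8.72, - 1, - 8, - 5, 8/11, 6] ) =[-10, - 8, - 5,-5, - 4.63, - 1, 1/19, 5/18, 1/3,  8/11,3, 3, 6, 8.72,9, 9] 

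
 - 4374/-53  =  4374/53 = 82.53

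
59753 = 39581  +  20172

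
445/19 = 445/19  =  23.42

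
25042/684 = 36  +  11/18 = 36.61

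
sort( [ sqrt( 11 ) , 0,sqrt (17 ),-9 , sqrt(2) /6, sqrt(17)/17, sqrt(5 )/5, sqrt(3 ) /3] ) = [  -  9,0,sqrt(2) /6, sqrt (17) /17, sqrt(5 )/5, sqrt ( 3 )/3, sqrt(11), sqrt(17) ] 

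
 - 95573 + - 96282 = - 191855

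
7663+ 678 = 8341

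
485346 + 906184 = 1391530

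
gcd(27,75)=3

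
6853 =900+5953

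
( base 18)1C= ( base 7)42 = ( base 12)26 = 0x1e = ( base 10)30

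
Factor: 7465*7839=3^2*5^1 *13^1*67^1*1493^1 = 58518135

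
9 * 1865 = 16785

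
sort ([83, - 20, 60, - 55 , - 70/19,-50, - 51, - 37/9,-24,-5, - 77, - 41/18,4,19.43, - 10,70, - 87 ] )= [ - 87, - 77, - 55, - 51, - 50 ,-24,-20, - 10 , - 5, - 37/9, - 70/19, - 41/18,4 , 19.43,60, 70,83]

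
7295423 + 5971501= 13266924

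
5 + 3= 8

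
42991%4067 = 2321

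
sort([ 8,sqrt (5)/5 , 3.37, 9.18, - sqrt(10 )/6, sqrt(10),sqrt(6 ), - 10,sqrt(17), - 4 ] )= [ - 10, - 4, - sqrt( 10 ) /6,sqrt( 5)/5, sqrt ( 6 ), sqrt(10),3.37, sqrt( 17 ),8, 9.18 ]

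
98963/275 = 359 + 238/275 = 359.87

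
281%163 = 118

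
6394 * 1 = 6394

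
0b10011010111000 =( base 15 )2E0C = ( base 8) 23270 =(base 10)9912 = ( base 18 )1CAC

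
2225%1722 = 503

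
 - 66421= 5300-71721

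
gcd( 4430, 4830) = 10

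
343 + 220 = 563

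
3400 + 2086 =5486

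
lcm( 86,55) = 4730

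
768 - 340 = 428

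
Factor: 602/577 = 2^1 * 7^1*43^1*577^ ( - 1 )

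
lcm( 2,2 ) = 2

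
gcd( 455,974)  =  1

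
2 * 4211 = 8422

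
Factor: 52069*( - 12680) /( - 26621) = 2^3*5^1*7^ ( - 1)*317^1*3803^ (-1)* 52069^1 =660234920/26621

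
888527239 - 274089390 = 614437849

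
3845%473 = 61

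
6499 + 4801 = 11300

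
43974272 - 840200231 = -796225959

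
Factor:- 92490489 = - 3^2*7^2*13^2*17^1  *73^1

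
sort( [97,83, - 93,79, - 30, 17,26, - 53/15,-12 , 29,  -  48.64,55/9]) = [-93,-48.64, - 30, - 12 ,-53/15,55/9,17,26, 29, 79,83 , 97]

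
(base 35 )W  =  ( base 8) 40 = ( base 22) 1a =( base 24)18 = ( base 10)32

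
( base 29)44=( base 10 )120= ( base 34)3I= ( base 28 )48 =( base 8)170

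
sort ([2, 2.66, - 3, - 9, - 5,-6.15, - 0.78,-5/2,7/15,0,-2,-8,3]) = [ - 9, - 8,-6.15, - 5,-3,-5/2,-2,-0.78 , 0,7/15, 2, 2.66, 3 ] 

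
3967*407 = 1614569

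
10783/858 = 12  +  487/858 =12.57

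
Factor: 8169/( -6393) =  - 7^1*389^1*2131^( - 1) =-2723/2131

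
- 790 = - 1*790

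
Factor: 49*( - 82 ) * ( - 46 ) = 184828 = 2^2*7^2*23^1 * 41^1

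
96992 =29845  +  67147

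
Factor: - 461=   -  461^1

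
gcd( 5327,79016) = 7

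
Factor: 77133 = 3^1*7^1*3673^1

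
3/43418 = 3/43418 = 0.00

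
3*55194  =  165582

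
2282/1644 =1 + 319/822 = 1.39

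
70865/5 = 14173 = 14173.00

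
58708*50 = 2935400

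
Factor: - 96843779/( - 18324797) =5097041/964463 = 964463^( - 1)*5097041^1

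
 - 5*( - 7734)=38670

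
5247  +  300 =5547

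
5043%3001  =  2042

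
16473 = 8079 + 8394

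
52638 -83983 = -31345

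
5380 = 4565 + 815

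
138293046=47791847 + 90501199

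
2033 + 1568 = 3601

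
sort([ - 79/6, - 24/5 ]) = [-79/6, - 24/5] 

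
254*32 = 8128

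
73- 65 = 8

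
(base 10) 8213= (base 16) 2015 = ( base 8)20025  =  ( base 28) ad9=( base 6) 102005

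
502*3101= 1556702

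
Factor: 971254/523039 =2^1*11^( - 1)*17^(  -  1)*179^1*2713^1*  2797^( - 1) 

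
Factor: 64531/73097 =47^1*67^ ( - 1)*1091^( - 1 )*1373^1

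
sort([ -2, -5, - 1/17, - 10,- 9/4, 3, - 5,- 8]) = [ - 10,  -  8, - 5, - 5, - 9/4, - 2,  -  1/17,3] 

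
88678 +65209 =153887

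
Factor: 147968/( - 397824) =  - 3^( - 1 ) *7^( - 1 )*17^2*37^( - 1) = -  289/777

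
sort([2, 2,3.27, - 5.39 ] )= [-5.39,2, 2, 3.27 ] 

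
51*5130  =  261630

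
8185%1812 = 937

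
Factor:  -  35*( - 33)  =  3^1*5^1*7^1 *11^1 = 1155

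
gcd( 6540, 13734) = 654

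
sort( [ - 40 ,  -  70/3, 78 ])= [-40, - 70/3, 78]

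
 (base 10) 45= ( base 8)55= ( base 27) 1I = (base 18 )29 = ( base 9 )50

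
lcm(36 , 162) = 324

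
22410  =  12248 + 10162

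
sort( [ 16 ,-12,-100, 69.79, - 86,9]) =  [ - 100, - 86 ,  -  12,  9,16,  69.79] 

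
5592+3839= 9431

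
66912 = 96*697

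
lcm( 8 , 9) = 72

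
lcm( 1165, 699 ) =3495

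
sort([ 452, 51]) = [51,  452] 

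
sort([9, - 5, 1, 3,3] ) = [ - 5,1,3, 3,9 ] 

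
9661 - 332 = 9329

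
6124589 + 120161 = 6244750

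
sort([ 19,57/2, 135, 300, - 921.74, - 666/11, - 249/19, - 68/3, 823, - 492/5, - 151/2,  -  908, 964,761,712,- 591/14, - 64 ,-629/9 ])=[ - 921.74, - 908 , - 492/5, - 151/2, - 629/9 , - 64,- 666/11, - 591/14 , - 68/3, - 249/19, 19, 57/2, 135 , 300,  712,761 , 823,964 ]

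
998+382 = 1380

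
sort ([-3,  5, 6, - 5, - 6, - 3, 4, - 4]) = [ - 6,  -  5, - 4,-3, - 3,4,5, 6] 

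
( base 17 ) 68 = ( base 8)156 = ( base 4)1232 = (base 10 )110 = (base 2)1101110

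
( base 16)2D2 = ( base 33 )lt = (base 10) 722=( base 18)242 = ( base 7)2051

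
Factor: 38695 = 5^1*71^1*109^1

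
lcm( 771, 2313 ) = 2313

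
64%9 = 1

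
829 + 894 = 1723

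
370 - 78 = 292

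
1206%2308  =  1206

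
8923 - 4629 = 4294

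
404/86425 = 404/86425=0.00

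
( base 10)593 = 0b1001010001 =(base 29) KD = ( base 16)251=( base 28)l5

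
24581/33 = 24581/33 = 744.88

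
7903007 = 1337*5911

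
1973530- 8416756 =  - 6443226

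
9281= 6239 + 3042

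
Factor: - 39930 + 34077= - 3^1*1951^1 =-  5853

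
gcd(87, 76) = 1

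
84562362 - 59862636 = 24699726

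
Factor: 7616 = 2^6 * 7^1 * 17^1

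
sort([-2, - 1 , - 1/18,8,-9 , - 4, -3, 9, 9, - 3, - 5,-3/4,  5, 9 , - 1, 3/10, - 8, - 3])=[-9, - 8, - 5,- 4, - 3, - 3, - 3, -2, - 1  , - 1, - 3/4, - 1/18,3/10, 5, 8, 9, 9,9]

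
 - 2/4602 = - 1 + 2300/2301 = - 0.00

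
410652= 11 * 37332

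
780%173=88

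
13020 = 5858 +7162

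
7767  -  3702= 4065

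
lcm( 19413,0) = 0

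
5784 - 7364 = -1580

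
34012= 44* 773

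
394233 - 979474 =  - 585241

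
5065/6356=5065/6356 = 0.80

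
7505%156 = 17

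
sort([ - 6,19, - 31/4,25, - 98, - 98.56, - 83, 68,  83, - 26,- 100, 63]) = [ - 100,-98.56, - 98, - 83,-26, - 31/4, - 6 , 19, 25,63,  68,83 ]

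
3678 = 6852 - 3174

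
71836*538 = 38647768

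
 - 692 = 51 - 743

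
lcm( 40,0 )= 0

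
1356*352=477312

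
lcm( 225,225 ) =225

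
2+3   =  5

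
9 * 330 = 2970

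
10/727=10/727 = 0.01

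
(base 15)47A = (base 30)13P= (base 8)1767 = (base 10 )1015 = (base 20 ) 2af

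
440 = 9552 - 9112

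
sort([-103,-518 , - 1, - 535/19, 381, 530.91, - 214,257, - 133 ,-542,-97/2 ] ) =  [-542,-518,-214,- 133, - 103,  -  97/2,  -  535/19 , - 1,257, 381,  530.91]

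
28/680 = 7/170 = 0.04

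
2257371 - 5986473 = -3729102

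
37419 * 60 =2245140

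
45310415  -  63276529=- 17966114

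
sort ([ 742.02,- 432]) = [  -  432 , 742.02]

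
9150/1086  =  8 + 77/181  =  8.43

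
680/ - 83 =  - 680/83 = - 8.19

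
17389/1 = 17389 = 17389.00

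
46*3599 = 165554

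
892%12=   4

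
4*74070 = 296280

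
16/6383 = 16/6383 =0.00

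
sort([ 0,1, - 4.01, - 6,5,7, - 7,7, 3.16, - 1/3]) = [ - 7, - 6, - 4.01, - 1/3, 0 , 1,3.16, 5,7,7 ]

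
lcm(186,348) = 10788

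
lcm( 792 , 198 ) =792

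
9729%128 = 1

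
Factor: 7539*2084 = 15711276 = 2^2 * 3^1*7^1*359^1*521^1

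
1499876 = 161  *9316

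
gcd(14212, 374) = 374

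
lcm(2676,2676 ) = 2676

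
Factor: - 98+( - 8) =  - 106 = - 2^1*53^1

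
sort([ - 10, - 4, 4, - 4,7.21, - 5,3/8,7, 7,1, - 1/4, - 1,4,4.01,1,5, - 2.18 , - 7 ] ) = [- 10,  -  7, - 5 , - 4, - 4,-2.18,-1, - 1/4, 3/8,1,  1,4,  4, 4.01, 5 , 7, 7,7.21 ] 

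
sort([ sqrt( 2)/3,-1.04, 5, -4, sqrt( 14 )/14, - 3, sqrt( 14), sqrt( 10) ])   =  [ - 4, - 3, - 1.04, sqrt( 14) /14, sqrt( 2)/3 , sqrt(10),sqrt(14 ),5]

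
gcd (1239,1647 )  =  3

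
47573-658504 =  - 610931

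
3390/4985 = 678/997= 0.68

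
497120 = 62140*8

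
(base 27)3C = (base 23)41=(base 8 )135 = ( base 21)49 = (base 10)93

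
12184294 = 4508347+7675947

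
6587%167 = 74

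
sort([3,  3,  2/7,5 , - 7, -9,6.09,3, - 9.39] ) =[ - 9.39 , - 9, - 7, 2/7, 3,3, 3 , 5, 6.09 ]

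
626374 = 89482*7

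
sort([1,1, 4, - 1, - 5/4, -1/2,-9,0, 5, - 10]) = [ - 10, - 9, - 5/4, -1, - 1/2,0,1, 1, 4,5 ]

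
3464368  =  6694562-3230194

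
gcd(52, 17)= 1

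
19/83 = 19/83 = 0.23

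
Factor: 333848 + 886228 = 1220076 = 2^2*3^3*11^1*13^1*79^1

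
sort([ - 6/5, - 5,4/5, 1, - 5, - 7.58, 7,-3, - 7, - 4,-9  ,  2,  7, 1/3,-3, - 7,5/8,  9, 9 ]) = [ - 9 , - 7.58,-7, - 7, - 5, - 5,-4,- 3, - 3, - 6/5, 1/3, 5/8, 4/5, 1,  2, 7, 7, 9,9] 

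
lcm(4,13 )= 52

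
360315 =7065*51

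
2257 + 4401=6658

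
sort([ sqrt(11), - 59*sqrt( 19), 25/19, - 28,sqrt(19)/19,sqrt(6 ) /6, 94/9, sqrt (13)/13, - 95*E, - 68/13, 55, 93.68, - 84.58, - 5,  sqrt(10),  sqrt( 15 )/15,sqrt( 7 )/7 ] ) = [ - 95*E, - 59*sqrt(19), - 84.58, - 28, - 68/13, - 5,sqrt( 19 ) /19,sqrt ( 15 ) /15,sqrt( 13) /13 , sqrt(7 ) /7,  sqrt( 6 )/6,25/19, sqrt( 10),sqrt( 11),94/9,55, 93.68] 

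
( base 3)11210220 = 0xdb3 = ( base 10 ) 3507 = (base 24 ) 623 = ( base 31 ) 3k4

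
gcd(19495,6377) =7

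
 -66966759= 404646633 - 471613392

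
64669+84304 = 148973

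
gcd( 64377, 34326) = 9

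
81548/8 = 20387/2=10193.50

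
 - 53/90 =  - 1 + 37/90 = - 0.59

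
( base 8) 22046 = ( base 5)244004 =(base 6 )110502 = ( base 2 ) 10010000100110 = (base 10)9254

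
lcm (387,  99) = 4257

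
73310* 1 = 73310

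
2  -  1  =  1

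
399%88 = 47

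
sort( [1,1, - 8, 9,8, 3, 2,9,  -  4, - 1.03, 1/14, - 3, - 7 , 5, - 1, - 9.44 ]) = [ - 9.44, - 8, - 7, -4 ,-3 , - 1.03, - 1,1/14,  1,1,2,3,5,8, 9, 9 ]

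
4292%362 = 310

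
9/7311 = 3/2437 = 0.00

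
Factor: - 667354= - 2^1*191^1*1747^1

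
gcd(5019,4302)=717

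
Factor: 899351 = 17^1*52903^1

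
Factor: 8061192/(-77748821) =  - 2^3 * 3^2*103^1 * 1087^1*77748821^( - 1)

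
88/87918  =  44/43959  =  0.00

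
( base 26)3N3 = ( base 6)20101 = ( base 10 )2629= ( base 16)A45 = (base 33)2dm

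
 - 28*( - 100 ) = 2800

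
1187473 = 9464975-8277502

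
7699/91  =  84 + 55/91 = 84.60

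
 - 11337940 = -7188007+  - 4149933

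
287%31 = 8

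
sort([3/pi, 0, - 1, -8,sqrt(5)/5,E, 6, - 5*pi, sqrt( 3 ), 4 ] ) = [-5 * pi,-8, - 1,0, sqrt ( 5) /5, 3/pi,sqrt( 3), E,4, 6]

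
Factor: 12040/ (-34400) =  - 7/20 = - 2^( - 2)*5^( - 1 )* 7^1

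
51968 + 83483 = 135451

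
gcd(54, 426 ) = 6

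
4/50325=4/50325 = 0.00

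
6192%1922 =426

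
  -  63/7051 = - 63/7051  =  - 0.01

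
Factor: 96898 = 2^1*48449^1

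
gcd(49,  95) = 1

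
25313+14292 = 39605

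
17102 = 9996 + 7106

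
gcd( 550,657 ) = 1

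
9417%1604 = 1397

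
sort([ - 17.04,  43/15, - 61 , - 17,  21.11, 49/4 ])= [ - 61, - 17.04,-17, 43/15,49/4,  21.11 ] 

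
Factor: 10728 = 2^3 * 3^2*149^1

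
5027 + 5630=10657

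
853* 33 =28149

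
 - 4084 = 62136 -66220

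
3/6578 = 3/6578 = 0.00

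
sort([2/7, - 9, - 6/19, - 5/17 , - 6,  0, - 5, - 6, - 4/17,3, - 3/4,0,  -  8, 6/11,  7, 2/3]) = [ - 9, - 8 ,  -  6,  -  6, - 5, - 3/4, - 6/19 , - 5/17, - 4/17 , 0, 0,  2/7 , 6/11, 2/3,3,7] 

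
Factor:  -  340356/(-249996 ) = 113/83 =83^( - 1 ) * 113^1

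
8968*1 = 8968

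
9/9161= 9/9161 =0.00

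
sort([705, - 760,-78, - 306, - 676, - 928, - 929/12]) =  [ - 928,-760 , - 676, - 306,-78 ,-929/12,  705]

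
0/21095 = 0 = 0.00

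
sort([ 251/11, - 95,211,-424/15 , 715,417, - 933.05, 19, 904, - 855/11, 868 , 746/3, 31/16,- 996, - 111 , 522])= [ - 996,  -  933.05, - 111, - 95, - 855/11,-424/15, 31/16,19, 251/11,211,746/3, 417,522,715, 868,904 ]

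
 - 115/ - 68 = 1 + 47/68 = 1.69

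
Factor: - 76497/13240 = -2^( - 3 )*3^1*5^ ( -1)*43^1*331^( - 1)*593^1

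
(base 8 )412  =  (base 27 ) 9N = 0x10a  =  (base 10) 266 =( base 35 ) 7L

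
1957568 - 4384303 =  - 2426735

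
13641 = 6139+7502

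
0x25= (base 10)37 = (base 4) 211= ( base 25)1C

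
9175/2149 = 4  +  579/2149 = 4.27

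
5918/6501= 538/591 = 0.91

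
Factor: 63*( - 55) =  -  3465  =  - 3^2*5^1 * 7^1*11^1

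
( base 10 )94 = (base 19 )4i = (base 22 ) 46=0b1011110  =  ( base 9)114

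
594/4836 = 99/806 = 0.12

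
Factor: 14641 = 11^4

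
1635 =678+957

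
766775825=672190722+94585103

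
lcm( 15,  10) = 30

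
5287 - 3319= 1968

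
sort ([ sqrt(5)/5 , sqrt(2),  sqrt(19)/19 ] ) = [sqrt( 19 )/19,  sqrt( 5) /5, sqrt( 2)] 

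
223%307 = 223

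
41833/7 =41833/7= 5976.14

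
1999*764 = 1527236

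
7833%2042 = 1707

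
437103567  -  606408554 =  - 169304987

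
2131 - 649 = 1482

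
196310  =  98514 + 97796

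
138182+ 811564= 949746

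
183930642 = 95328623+88602019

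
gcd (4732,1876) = 28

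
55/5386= 55/5386 = 0.01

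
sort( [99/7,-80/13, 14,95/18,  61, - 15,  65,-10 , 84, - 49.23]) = [ - 49.23, - 15, - 10, - 80/13,95/18,14 , 99/7 , 61,  65 , 84 ]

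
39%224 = 39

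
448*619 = 277312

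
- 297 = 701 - 998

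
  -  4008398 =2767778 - 6776176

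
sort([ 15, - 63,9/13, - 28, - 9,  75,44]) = [ -63, - 28,  -  9,9/13,  15,44,75 ]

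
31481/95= 331  +  36/95 = 331.38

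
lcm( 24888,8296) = 24888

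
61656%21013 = 19630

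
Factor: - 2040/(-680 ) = 3 = 3^1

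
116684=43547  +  73137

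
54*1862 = 100548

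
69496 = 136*511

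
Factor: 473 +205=678  =  2^1 * 3^1*113^1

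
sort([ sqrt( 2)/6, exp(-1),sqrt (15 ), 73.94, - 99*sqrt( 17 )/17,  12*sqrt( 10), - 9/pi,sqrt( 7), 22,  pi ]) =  [-99*sqrt(17)/17,-9/pi,  sqrt(2 ) /6,exp ( - 1), sqrt( 7) , pi, sqrt( 15 ), 22, 12*sqrt (10 ), 73.94 ] 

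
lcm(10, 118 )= 590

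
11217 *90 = 1009530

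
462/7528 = 231/3764 = 0.06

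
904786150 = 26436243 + 878349907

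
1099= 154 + 945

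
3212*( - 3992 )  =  - 12822304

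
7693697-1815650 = 5878047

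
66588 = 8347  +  58241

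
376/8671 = 376/8671 =0.04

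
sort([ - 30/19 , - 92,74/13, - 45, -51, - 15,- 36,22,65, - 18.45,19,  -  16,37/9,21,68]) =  [ - 92, - 51, - 45, - 36, - 18.45, - 16, - 15, - 30/19,  37/9 , 74/13, 19,21, 22, 65,68]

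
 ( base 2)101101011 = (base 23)FI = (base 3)111110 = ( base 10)363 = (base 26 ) DP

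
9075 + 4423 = 13498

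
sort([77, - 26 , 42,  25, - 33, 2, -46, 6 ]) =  [ - 46, - 33,-26, 2,6,25, 42, 77]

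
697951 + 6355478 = 7053429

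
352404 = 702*502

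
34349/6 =5724+5/6 = 5724.83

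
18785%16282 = 2503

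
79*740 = 58460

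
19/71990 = 19/71990 = 0.00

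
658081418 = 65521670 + 592559748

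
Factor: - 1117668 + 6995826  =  2^1*3^1*11^1*13^2*17^1 * 31^1  =  5878158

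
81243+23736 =104979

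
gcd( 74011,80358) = 1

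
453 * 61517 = 27867201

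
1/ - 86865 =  - 1/86865= - 0.00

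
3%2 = 1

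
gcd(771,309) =3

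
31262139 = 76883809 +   -  45621670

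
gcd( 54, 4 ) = 2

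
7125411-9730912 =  - 2605501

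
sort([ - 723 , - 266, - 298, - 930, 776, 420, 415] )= [  -  930, - 723,-298, - 266,415,  420,776 ]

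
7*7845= 54915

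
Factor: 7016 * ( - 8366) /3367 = - 58695856/3367 =-2^4* 7^(-1)*13^( - 1) * 37^(- 1 ) * 47^1*89^1  *  877^1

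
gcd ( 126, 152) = 2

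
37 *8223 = 304251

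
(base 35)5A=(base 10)185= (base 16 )B9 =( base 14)d3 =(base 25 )7A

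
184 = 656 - 472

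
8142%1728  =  1230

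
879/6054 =293/2018 = 0.15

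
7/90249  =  7/90249 = 0.00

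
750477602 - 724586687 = 25890915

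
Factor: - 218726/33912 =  - 109363/16956  =  -2^( - 2 )*3^ (-3 )*157^( - 1 )*109363^1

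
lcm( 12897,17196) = 51588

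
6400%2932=536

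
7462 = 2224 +5238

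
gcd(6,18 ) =6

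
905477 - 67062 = 838415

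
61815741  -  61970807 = - 155066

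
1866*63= 117558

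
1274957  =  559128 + 715829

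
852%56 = 12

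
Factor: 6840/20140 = 2^1*3^2*53^( - 1) = 18/53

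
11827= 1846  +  9981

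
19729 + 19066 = 38795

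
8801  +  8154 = 16955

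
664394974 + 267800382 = 932195356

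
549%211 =127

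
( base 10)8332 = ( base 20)10gc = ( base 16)208C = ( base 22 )H4G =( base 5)231312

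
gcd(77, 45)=1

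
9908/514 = 4954/257 = 19.28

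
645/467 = 645/467 = 1.38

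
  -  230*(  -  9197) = 2115310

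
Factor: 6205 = 5^1 * 17^1 * 73^1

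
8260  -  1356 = 6904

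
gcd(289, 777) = 1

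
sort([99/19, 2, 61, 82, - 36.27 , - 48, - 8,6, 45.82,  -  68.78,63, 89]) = [ - 68.78 , - 48, - 36.27,-8,2, 99/19,6,  45.82 , 61, 63 , 82, 89 ] 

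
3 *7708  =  23124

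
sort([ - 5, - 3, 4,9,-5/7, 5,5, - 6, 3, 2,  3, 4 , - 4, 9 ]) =[ - 6,-5, - 4, - 3, - 5/7,2, 3, 3, 4,4, 5,5, 9, 9 ] 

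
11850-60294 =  - 48444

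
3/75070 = 3/75070 = 0.00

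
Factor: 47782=2^1*7^1*3413^1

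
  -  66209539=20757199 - 86966738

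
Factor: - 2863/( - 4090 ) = 7/10 = 2^(-1)*5^(-1) * 7^1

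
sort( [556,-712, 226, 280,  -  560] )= [ - 712, - 560, 226, 280,556]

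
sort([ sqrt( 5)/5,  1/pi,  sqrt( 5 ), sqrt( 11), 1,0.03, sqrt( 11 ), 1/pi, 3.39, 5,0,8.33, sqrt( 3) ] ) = [ 0, 0.03, 1/pi,1/pi, sqrt(5) /5, 1, sqrt( 3 ), sqrt(5 ),sqrt( 11 ), sqrt ( 11),3.39,5, 8.33 ] 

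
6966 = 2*3483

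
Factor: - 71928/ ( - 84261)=23976/28087 = 2^3*3^4*37^1 * 28087^( - 1 ) 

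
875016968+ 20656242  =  895673210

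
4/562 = 2/281  =  0.01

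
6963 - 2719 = 4244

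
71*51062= 3625402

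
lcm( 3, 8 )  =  24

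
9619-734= 8885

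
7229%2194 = 647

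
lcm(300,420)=2100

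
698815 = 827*845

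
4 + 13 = 17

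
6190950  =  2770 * 2235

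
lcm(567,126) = 1134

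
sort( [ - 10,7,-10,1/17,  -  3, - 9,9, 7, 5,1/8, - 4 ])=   [ - 10, - 10, - 9, - 4, - 3,1/17, 1/8,5,  7,7,9]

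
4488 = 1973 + 2515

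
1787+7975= 9762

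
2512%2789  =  2512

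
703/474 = 1+229/474 = 1.48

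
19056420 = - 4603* ( - 4140 )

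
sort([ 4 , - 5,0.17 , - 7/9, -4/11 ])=[ - 5,  -  7/9,- 4/11,0.17,4 ] 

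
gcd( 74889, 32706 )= 9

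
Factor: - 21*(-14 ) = 2^1*3^1*7^2 = 294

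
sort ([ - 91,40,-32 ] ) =[-91, - 32,40 ] 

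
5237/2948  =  5237/2948= 1.78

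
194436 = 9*21604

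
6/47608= 3/23804 = 0.00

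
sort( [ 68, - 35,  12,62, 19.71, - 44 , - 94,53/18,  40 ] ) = [ - 94, - 44, - 35, 53/18,12,19.71,40,62,  68 ]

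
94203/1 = 94203 = 94203.00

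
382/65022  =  191/32511 = 0.01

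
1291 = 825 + 466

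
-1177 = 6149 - 7326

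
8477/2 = 8477/2= 4238.50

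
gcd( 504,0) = 504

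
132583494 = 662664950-530081456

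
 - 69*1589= - 109641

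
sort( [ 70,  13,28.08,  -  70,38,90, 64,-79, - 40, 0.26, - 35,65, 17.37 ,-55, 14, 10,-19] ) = [- 79,-70,-55,-40, - 35,-19,0.26 , 10,13,14, 17.37,28.08,38, 64,65,70,90]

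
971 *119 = 115549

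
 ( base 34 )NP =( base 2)1100100111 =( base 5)11212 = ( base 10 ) 807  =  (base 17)2D8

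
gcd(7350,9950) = 50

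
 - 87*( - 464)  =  40368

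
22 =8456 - 8434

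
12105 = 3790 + 8315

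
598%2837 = 598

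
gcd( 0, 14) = 14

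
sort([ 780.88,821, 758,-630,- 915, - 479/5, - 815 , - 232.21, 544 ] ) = [ - 915, - 815, -630, - 232.21,-479/5, 544 , 758,  780.88,821 ] 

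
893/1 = 893 =893.00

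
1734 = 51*34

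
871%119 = 38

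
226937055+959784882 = 1186721937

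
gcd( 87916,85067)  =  1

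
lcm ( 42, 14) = 42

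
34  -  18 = 16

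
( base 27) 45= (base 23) 4L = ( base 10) 113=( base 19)5i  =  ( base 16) 71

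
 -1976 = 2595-4571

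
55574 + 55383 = 110957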